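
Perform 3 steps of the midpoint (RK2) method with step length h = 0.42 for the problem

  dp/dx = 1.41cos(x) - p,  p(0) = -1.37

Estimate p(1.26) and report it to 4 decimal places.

Midpoint: k1 = f(x_n, p_n); k2 = f(x_n + h/2, p_n + (h/2)·k1); p_{n+1} = p_n + h·k2.
x=0.000000, p=-1.370000:
  k1 = f(0.000000, -1.370000) = 2.780000
  k2 = f(0.210000, -0.786200) = 2.165224
  p ← -1.370000 + 0.42·2.165224 = -0.460606
x=0.420000, p=-0.460606:
  k1 = f(0.420000, -0.460606) = 1.748061
  k2 = f(0.630000, -0.093513) = 1.232832
  p ← -0.460606 + 0.42·1.232832 = 0.057183
x=0.840000, p=0.057183:
  k1 = f(0.840000, 0.057183) = 0.883939
  k2 = f(1.050000, 0.242811) = 0.458765
  p ← 0.057183 + 0.42·0.458765 = 0.249864
p(1.26) ≈ 0.2499

0.2499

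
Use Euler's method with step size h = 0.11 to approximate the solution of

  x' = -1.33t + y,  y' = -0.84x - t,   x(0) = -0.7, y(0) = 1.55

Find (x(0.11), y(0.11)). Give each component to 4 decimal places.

-0.5295, 1.6147

Euler on (x,y): x_{n+1} = x_n + h·x', y_{n+1} = y_n + h·y'.
0.000000: (-0.700000, 1.550000); f=(1.550000, 0.588000) → (-0.529500, 1.614680)
(x(0.11), y(0.11)) ≈ (-0.5295, 1.6147)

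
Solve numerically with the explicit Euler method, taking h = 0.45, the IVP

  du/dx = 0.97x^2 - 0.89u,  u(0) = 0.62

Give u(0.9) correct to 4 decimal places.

Euler: u_{n+1} = u_n + h·f(x_n, u_n).
x=0.000000, u=0.620000: f=-0.551800 → u ← 0.620000 + 0.45·(-0.551800) = 0.371690
x=0.450000, u=0.371690: f=-0.134379 → u ← 0.371690 + 0.45·(-0.134379) = 0.311219
u(0.9) ≈ 0.3112

0.3112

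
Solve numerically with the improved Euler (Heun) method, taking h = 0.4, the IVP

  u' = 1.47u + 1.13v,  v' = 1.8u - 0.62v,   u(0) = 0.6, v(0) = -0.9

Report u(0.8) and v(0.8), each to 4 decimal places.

1.1219, 0.2447

Heun on (u,v): k1 = f(t_n, state_n); k2 = f(t_n + h, state_n + h·k1); state_{n+1} = state_n + (h/2)·(k1 + k2).
0.000000: (0.600000, -0.900000)
  k1 = (-0.135000, 1.638000)
  predictor → (0.546000, -0.244800)
  k2 = (0.525996, 1.134576)
  → (0.678199, -0.345485)
0.400000: (0.678199, -0.345485)
  k1 = (0.606555, 1.434959)
  predictor → (0.920821, 0.228499)
  k2 = (1.611811, 1.515809)
  → (1.121872, 0.244669)
(u(0.8), v(0.8)) ≈ (1.1219, 0.2447)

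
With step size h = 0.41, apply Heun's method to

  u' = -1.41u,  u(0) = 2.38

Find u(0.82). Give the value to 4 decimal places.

0.8257

Heun: k1 = f(t_n, u_n); k2 = f(t_n + h, u_n + h·k1); u_{n+1} = u_n + (h/2)·(k1 + k2).
t=0.000000, u=2.380000:
  k1 = f(0.000000, 2.380000) = -3.355800
  k2 = f(0.410000, 1.004122) = -1.415812
  u ← 2.380000 + (0.41/2)·(-3.355800 + (-1.415812)) = 1.401820
t=0.410000, u=1.401820:
  k1 = f(0.410000, 1.401820) = -1.976566
  k2 = f(0.820000, 0.591428) = -0.833913
  u ← 1.401820 + (0.41/2)·(-1.976566 + (-0.833913)) = 0.825671
u(0.82) ≈ 0.8257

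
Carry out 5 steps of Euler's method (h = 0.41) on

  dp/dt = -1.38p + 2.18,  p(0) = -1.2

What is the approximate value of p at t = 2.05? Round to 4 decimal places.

Euler: p_{n+1} = p_n + h·f(t_n, p_n).
t=0.000000, p=-1.200000: f=3.836000 → p ← -1.200000 + 0.41·3.836000 = 0.372760
t=0.410000, p=0.372760: f=1.665591 → p ← 0.372760 + 0.41·1.665591 = 1.055652
t=0.820000, p=1.055652: f=0.723200 → p ← 1.055652 + 0.41·0.723200 = 1.352164
t=1.230000, p=1.352164: f=0.314013 → p ← 1.352164 + 0.41·0.314013 = 1.480910
t=1.640000, p=1.480910: f=0.136345 → p ← 1.480910 + 0.41·0.136345 = 1.536811
p(2.05) ≈ 1.5368

1.5368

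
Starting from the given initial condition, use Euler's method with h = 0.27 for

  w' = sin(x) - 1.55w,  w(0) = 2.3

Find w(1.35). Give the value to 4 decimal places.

Euler: w_{n+1} = w_n + h·f(x_n, w_n).
x=0.000000, w=2.300000: f=-3.565000 → w ← 2.300000 + 0.27·(-3.565000) = 1.337450
x=0.270000, w=1.337450: f=-1.806316 → w ← 1.337450 + 0.27·(-1.806316) = 0.849745
x=0.540000, w=0.849745: f=-0.802968 → w ← 0.849745 + 0.27·(-0.802968) = 0.632943
x=0.810000, w=0.632943: f=-0.256775 → w ← 0.632943 + 0.27·(-0.256775) = 0.563614
x=1.080000, w=0.563614: f=0.008356 → w ← 0.563614 + 0.27·0.008356 = 0.565870
w(1.35) ≈ 0.5659

0.5659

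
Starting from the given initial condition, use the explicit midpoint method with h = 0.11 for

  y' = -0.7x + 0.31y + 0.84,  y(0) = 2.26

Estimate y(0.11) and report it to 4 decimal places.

2.4281

Midpoint: k1 = f(x_n, y_n); k2 = f(x_n + h/2, y_n + (h/2)·k1); y_{n+1} = y_n + h·k2.
x=0.000000, y=2.260000:
  k1 = f(0.000000, 2.260000) = 1.540600
  k2 = f(0.055000, 2.344733) = 1.528367
  y ← 2.260000 + 0.11·1.528367 = 2.428120
y(0.11) ≈ 2.4281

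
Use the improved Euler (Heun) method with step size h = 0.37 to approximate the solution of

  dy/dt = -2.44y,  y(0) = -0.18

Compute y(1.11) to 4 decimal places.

-0.0231

Heun: k1 = f(t_n, y_n); k2 = f(t_n + h, y_n + h·k1); y_{n+1} = y_n + (h/2)·(k1 + k2).
t=0.000000, y=-0.180000:
  k1 = f(0.000000, -0.180000) = 0.439200
  k2 = f(0.370000, -0.017496) = 0.042690
  y ← -0.180000 + (0.37/2)·(0.439200 + 0.042690) = -0.090850
t=0.370000, y=-0.090850:
  k1 = f(0.370000, -0.090850) = 0.221675
  k2 = f(0.740000, -0.008831) = 0.021547
  y ← -0.090850 + (0.37/2)·(0.221675 + 0.021547) = -0.045854
t=0.740000, y=-0.045854:
  k1 = f(0.740000, -0.045854) = 0.111885
  k2 = f(1.110000, -0.004457) = 0.010875
  y ← -0.045854 + (0.37/2)·(0.111885 + 0.010875) = -0.023144
y(1.11) ≈ -0.0231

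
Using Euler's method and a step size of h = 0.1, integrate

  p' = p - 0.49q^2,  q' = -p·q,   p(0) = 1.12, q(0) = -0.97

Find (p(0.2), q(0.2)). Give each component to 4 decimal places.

Euler on (p,q): p_{n+1} = p_n + h·p', q_{n+1} = q_n + h·q'.
0.000000: (1.120000, -0.970000); f=(0.658959, 1.086400) → (1.185896, -0.861360)
0.100000: (1.185896, -0.861360); f=(0.822345, 1.021483) → (1.268130, -0.759212)
(p(0.2), q(0.2)) ≈ (1.2681, -0.7592)

1.2681, -0.7592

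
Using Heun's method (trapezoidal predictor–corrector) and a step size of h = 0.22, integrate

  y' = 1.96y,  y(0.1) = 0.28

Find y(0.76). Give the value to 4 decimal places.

0.9914

Heun: k1 = f(x_n, y_n); k2 = f(x_n + h, y_n + h·k1); y_{n+1} = y_n + (h/2)·(k1 + k2).
x=0.100000, y=0.280000:
  k1 = f(0.100000, 0.280000) = 0.548800
  k2 = f(0.320000, 0.400736) = 0.785443
  y ← 0.280000 + (0.22/2)·(0.548800 + 0.785443) = 0.426767
x=0.320000, y=0.426767:
  k1 = f(0.320000, 0.426767) = 0.836463
  k2 = f(0.540000, 0.610788) = 1.197145
  y ← 0.426767 + (0.22/2)·(0.836463 + 1.197145) = 0.650464
x=0.540000, y=0.650464:
  k1 = f(0.540000, 0.650464) = 1.274909
  k2 = f(0.760000, 0.930943) = 1.824649
  y ← 0.650464 + (0.22/2)·(1.274909 + 1.824649) = 0.991415
y(0.76) ≈ 0.9914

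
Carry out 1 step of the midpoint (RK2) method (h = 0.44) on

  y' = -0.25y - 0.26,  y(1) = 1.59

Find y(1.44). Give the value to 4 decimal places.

Midpoint: k1 = f(t_n, y_n); k2 = f(t_n + h/2, y_n + (h/2)·k1); y_{n+1} = y_n + h·k2.
t=1.000000, y=1.590000:
  k1 = f(1.000000, 1.590000) = -0.657500
  k2 = f(1.220000, 1.445350) = -0.621338
  y ← 1.590000 + 0.44·(-0.621338) = 1.316612
y(1.44) ≈ 1.3166

1.3166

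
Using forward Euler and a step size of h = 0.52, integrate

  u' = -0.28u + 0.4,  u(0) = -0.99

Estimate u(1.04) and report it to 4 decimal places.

Euler: u_{n+1} = u_n + h·f(s_n, u_n).
s=0.000000, u=-0.990000: f=0.677200 → u ← -0.990000 + 0.52·0.677200 = -0.637856
s=0.520000, u=-0.637856: f=0.578600 → u ← -0.637856 + 0.52·0.578600 = -0.336984
u(1.04) ≈ -0.3370

-0.3370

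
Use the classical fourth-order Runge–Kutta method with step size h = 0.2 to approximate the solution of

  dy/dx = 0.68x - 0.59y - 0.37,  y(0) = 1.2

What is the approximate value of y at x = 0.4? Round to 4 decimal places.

RK4: k1 = f(x_n, y_n); k2 = f(x_n + h/2, y_n + (h/2)·k1); k3 = f(x_n + h/2, y_n + (h/2)·k2); k4 = f(x_n + h, y_n + h·k3); y_{n+1} = y_n + (h/6)·(k1 + 2k2 + 2k3 + k4).
x=0.000000, y=1.200000:
  k1 = f(0.000000, 1.200000) = -1.078000
  k2 = f(0.100000, 1.092200) = -0.946398
  k3 = f(0.100000, 1.105360) = -0.954163
  k4 = f(0.200000, 1.009167) = -0.829409
  y ← 1.200000 + (0.2/6)·(k1 + 2k2 + 2k3 + k4) = 1.009716
x=0.200000, y=1.009716:
  k1 = f(0.200000, 1.009716) = -0.829732
  k2 = f(0.300000, 0.926742) = -0.712778
  k3 = f(0.300000, 0.938438) = -0.719678
  k4 = f(0.400000, 0.865780) = -0.608810
  y ← 1.009716 + (0.2/6)·(k1 + 2k2 + 2k3 + k4) = 0.866267
y(0.4) ≈ 0.8663

0.8663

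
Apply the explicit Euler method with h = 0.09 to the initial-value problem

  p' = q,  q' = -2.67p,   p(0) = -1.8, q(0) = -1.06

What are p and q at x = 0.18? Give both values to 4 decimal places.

-1.9519, -0.1720

Euler on (p,q): p_{n+1} = p_n + h·p', q_{n+1} = q_n + h·q'.
0.000000: (-1.800000, -1.060000); f=(-1.060000, 4.806000) → (-1.895400, -0.627460)
0.090000: (-1.895400, -0.627460); f=(-0.627460, 5.060718) → (-1.951871, -0.171995)
(p(0.18), q(0.18)) ≈ (-1.9519, -0.1720)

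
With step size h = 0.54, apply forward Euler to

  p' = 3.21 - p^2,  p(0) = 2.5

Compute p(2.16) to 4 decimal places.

Euler: p_{n+1} = p_n + h·f(t_n, p_n).
t=0.000000, p=2.500000: f=-3.040000 → p ← 2.500000 + 0.54·(-3.040000) = 0.858400
t=0.540000, p=0.858400: f=2.473149 → p ← 0.858400 + 0.54·2.473149 = 2.193901
t=1.080000, p=2.193901: f=-1.603200 → p ← 2.193901 + 0.54·(-1.603200) = 1.328173
t=1.620000, p=1.328173: f=1.445958 → p ← 1.328173 + 0.54·1.445958 = 2.108990
p(2.16) ≈ 2.1090

2.1090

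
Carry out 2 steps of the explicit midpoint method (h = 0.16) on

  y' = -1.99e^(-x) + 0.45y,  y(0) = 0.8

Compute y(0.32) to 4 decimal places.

Midpoint: k1 = f(x_n, y_n); k2 = f(x_n + h/2, y_n + (h/2)·k1); y_{n+1} = y_n + h·k2.
x=0.000000, y=0.800000:
  k1 = f(0.000000, 0.800000) = -1.630000
  k2 = f(0.080000, 0.669600) = -1.535682
  y ← 0.800000 + 0.16·(-1.535682) = 0.554291
x=0.160000, y=0.554291:
  k1 = f(0.160000, 0.554291) = -1.446335
  k2 = f(0.240000, 0.438584) = -1.368027
  y ← 0.554291 + 0.16·(-1.368027) = 0.335407
y(0.32) ≈ 0.3354

0.3354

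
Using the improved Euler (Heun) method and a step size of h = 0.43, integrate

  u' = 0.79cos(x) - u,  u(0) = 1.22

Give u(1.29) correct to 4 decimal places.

0.7068

Heun: k1 = f(x_n, u_n); k2 = f(x_n + h, u_n + h·k1); u_{n+1} = u_n + (h/2)·(k1 + k2).
x=0.000000, u=1.220000:
  k1 = f(0.000000, 1.220000) = -0.430000
  k2 = f(0.430000, 1.035100) = -0.317017
  u ← 1.220000 + (0.43/2)·(-0.430000 + (-0.317017)) = 1.059391
x=0.430000, u=1.059391:
  k1 = f(0.430000, 1.059391) = -0.341308
  k2 = f(0.860000, 0.912629) = -0.397203
  u ← 1.059391 + (0.43/2)·(-0.341308 + (-0.397203)) = 0.900611
x=0.860000, u=0.900611:
  k1 = f(0.860000, 0.900611) = -0.385186
  k2 = f(1.290000, 0.734981) = -0.516056
  u ← 0.900611 + (0.43/2)·(-0.385186 + (-0.516056)) = 0.706844
u(1.29) ≈ 0.7068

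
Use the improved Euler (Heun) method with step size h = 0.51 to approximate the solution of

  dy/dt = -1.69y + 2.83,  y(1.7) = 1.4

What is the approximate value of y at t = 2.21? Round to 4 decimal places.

1.5347

Heun: k1 = f(t_n, y_n); k2 = f(t_n + h, y_n + h·k1); y_{n+1} = y_n + (h/2)·(k1 + k2).
t=1.700000, y=1.400000:
  k1 = f(1.700000, 1.400000) = 0.464000
  k2 = f(2.210000, 1.636640) = 0.064078
  y ← 1.400000 + (0.51/2)·(0.464000 + 0.064078) = 1.534660
y(2.21) ≈ 1.5347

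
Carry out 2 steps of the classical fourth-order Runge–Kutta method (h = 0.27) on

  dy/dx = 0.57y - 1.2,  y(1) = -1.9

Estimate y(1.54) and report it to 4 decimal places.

RK4: k1 = f(x_n, y_n); k2 = f(x_n + h/2, y_n + (h/2)·k1); k3 = f(x_n + h/2, y_n + (h/2)·k2); k4 = f(x_n + h, y_n + h·k3); y_{n+1} = y_n + (h/6)·(k1 + 2k2 + 2k3 + k4).
x=1.000000, y=-1.900000:
  k1 = f(1.000000, -1.900000) = -2.283000
  k2 = f(1.135000, -2.208205) = -2.458677
  k3 = f(1.135000, -2.231921) = -2.472195
  k4 = f(1.270000, -2.567493) = -2.663471
  y ← -1.900000 + (0.27/6)·(k1 + 2k2 + 2k3 + k4) = -2.566370
x=1.270000, y=-2.566370:
  k1 = f(1.270000, -2.566370) = -2.662831
  k2 = f(1.405000, -2.925852) = -2.867736
  k3 = f(1.405000, -2.953514) = -2.883503
  k4 = f(1.540000, -3.344915) = -3.106602
  y ← -2.566370 + (0.27/6)·(k1 + 2k2 + 2k3 + k4) = -3.343606
y(1.54) ≈ -3.3436

-3.3436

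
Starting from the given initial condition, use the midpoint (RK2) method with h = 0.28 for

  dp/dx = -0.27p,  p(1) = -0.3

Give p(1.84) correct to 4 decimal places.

-0.2392

Midpoint: k1 = f(x_n, p_n); k2 = f(x_n + h/2, p_n + (h/2)·k1); p_{n+1} = p_n + h·k2.
x=1.000000, p=-0.300000:
  k1 = f(1.000000, -0.300000) = 0.081000
  k2 = f(1.140000, -0.288660) = 0.077938
  p ← -0.300000 + 0.28·0.077938 = -0.278177
x=1.280000, p=-0.278177:
  k1 = f(1.280000, -0.278177) = 0.075108
  k2 = f(1.420000, -0.267662) = 0.072269
  p ← -0.278177 + 0.28·0.072269 = -0.257942
x=1.560000, p=-0.257942:
  k1 = f(1.560000, -0.257942) = 0.069644
  k2 = f(1.700000, -0.248192) = 0.067012
  p ← -0.257942 + 0.28·0.067012 = -0.239179
p(1.84) ≈ -0.2392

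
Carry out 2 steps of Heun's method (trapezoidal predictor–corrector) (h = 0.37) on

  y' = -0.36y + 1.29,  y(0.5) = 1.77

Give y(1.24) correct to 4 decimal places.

Heun: k1 = f(s_n, y_n); k2 = f(s_n + h, y_n + h·k1); y_{n+1} = y_n + (h/2)·(k1 + k2).
s=0.500000, y=1.770000:
  k1 = f(0.500000, 1.770000) = 0.652800
  k2 = f(0.870000, 2.011536) = 0.565847
  y ← 1.770000 + (0.37/2)·(0.652800 + 0.565847) = 1.995450
s=0.870000, y=1.995450:
  k1 = f(0.870000, 1.995450) = 0.571638
  k2 = f(1.240000, 2.206956) = 0.495496
  y ← 1.995450 + (0.37/2)·(0.571638 + 0.495496) = 2.192869
y(1.24) ≈ 2.1929

2.1929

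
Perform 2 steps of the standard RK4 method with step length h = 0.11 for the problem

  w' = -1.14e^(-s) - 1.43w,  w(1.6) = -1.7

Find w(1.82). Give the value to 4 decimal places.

-1.2799

RK4: k1 = f(s_n, w_n); k2 = f(s_n + h/2, w_n + (h/2)·k1); k3 = f(s_n + h/2, w_n + (h/2)·k2); k4 = f(s_n + h, w_n + h·k3); w_{n+1} = w_n + (h/6)·(k1 + 2k2 + 2k3 + k4).
s=1.600000, w=-1.700000:
  k1 = f(1.600000, -1.700000) = 2.200838
  k2 = f(1.655000, -1.578954) = 2.040059
  k3 = f(1.655000, -1.587797) = 2.052704
  k4 = f(1.710000, -1.474203) = 1.901923
  w ← -1.700000 + (0.11/6)·(k1 + 2k2 + 2k3 + k4) = -1.474715
s=1.710000, w=-1.474715:
  k1 = f(1.710000, -1.474715) = 1.902655
  k2 = f(1.765000, -1.370069) = 1.764045
  k3 = f(1.765000, -1.377692) = 1.774947
  k4 = f(1.820000, -1.279471) = 1.644934
  w ← -1.474715 + (0.11/6)·(k1 + 2k2 + 2k3 + k4) = -1.279913
w(1.82) ≈ -1.2799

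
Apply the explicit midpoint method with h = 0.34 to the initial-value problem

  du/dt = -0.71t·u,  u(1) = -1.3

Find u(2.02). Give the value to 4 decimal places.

-0.4370

Midpoint: k1 = f(t_n, u_n); k2 = f(t_n + h/2, u_n + (h/2)·k1); u_{n+1} = u_n + h·k2.
t=1.000000, u=-1.300000:
  k1 = f(1.000000, -1.300000) = 0.923000
  k2 = f(1.170000, -1.143090) = 0.949565
  u ← -1.300000 + 0.34·0.949565 = -0.977148
t=1.340000, u=-0.977148:
  k1 = f(1.340000, -0.977148) = 0.929659
  k2 = f(1.510000, -0.819106) = 0.878164
  u ← -0.977148 + 0.34·0.878164 = -0.678572
t=1.680000, u=-0.678572:
  k1 = f(1.680000, -0.678572) = 0.809401
  k2 = f(1.850000, -0.540974) = 0.710570
  u ← -0.678572 + 0.34·0.710570 = -0.436979
u(2.02) ≈ -0.4370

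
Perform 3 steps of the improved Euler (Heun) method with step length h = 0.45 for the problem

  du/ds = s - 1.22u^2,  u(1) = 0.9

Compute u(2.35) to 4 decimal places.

Heun: k1 = f(s_n, u_n); k2 = f(s_n + h, u_n + h·k1); u_{n+1} = u_n + (h/2)·(k1 + k2).
s=1.000000, u=0.900000:
  k1 = f(1.000000, 0.900000) = 0.011800
  k2 = f(1.450000, 0.905310) = 0.450105
  u ← 0.900000 + (0.45/2)·(0.011800 + 0.450105) = 1.003929
s=1.450000, u=1.003929:
  k1 = f(1.450000, 1.003929) = 0.220395
  k2 = f(1.900000, 1.103107) = 0.415450
  u ← 1.003929 + (0.45/2)·(0.220395 + 0.415450) = 1.146994
s=1.900000, u=1.146994:
  k1 = f(1.900000, 1.146994) = 0.294974
  k2 = f(2.350000, 1.279732) = 0.351988
  u ← 1.146994 + (0.45/2)·(0.294974 + 0.351988) = 1.292560
u(2.35) ≈ 1.2926

1.2926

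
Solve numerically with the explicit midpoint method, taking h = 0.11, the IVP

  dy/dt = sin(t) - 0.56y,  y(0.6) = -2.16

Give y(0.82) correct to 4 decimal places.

Midpoint: k1 = f(t_n, y_n); k2 = f(t_n + h/2, y_n + (h/2)·k1); y_{n+1} = y_n + h·k2.
t=0.600000, y=-2.160000:
  k1 = f(0.600000, -2.160000) = 1.774242
  k2 = f(0.655000, -2.062417) = 1.764113
  y ← -2.160000 + 0.11·1.764113 = -1.965948
t=0.710000, y=-1.965948:
  k1 = f(0.710000, -1.965948) = 1.752764
  k2 = f(0.765000, -1.869546) = 1.739483
  y ← -1.965948 + 0.11·1.739483 = -1.774605
y(0.82) ≈ -1.7746

-1.7746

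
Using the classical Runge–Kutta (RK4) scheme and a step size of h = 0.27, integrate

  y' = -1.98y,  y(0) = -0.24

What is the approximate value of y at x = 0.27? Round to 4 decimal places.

-0.1407

RK4: k1 = f(x_n, y_n); k2 = f(x_n + h/2, y_n + (h/2)·k1); k3 = f(x_n + h/2, y_n + (h/2)·k2); k4 = f(x_n + h, y_n + h·k3); y_{n+1} = y_n + (h/6)·(k1 + 2k2 + 2k3 + k4).
x=0.000000, y=-0.240000:
  k1 = f(0.000000, -0.240000) = 0.475200
  k2 = f(0.135000, -0.175848) = 0.348179
  k3 = f(0.135000, -0.192996) = 0.382132
  k4 = f(0.270000, -0.136824) = 0.270912
  y ← -0.240000 + (0.27/6)·(k1 + 2k2 + 2k3 + k4) = -0.140697
y(0.27) ≈ -0.1407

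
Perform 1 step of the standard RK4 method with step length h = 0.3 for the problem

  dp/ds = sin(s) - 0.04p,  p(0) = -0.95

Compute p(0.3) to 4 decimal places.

-0.8942

RK4: k1 = f(s_n, p_n); k2 = f(s_n + h/2, p_n + (h/2)·k1); k3 = f(s_n + h/2, p_n + (h/2)·k2); k4 = f(s_n + h, p_n + h·k3); p_{n+1} = p_n + (h/6)·(k1 + 2k2 + 2k3 + k4).
s=0.000000, p=-0.950000:
  k1 = f(0.000000, -0.950000) = 0.038000
  k2 = f(0.150000, -0.944300) = 0.187210
  k3 = f(0.150000, -0.921918) = 0.186315
  k4 = f(0.300000, -0.894106) = 0.331284
  p ← -0.950000 + (0.3/6)·(k1 + 2k2 + 2k3 + k4) = -0.894183
p(0.3) ≈ -0.8942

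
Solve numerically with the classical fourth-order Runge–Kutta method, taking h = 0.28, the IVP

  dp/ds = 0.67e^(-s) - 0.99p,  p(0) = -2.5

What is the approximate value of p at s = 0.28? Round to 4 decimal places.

-1.7528

RK4: k1 = f(s_n, p_n); k2 = f(s_n + h/2, p_n + (h/2)·k1); k3 = f(s_n + h/2, p_n + (h/2)·k2); k4 = f(s_n + h, p_n + h·k3); p_{n+1} = p_n + (h/6)·(k1 + 2k2 + 2k3 + k4).
s=0.000000, p=-2.500000:
  k1 = f(0.000000, -2.500000) = 3.145000
  k2 = f(0.140000, -2.059700) = 2.621573
  k3 = f(0.140000, -2.132980) = 2.694120
  k4 = f(0.280000, -1.745646) = 2.234565
  p ← -2.500000 + (0.28/6)·(k1 + 2k2 + 2k3 + k4) = -1.752822
p(0.28) ≈ -1.7528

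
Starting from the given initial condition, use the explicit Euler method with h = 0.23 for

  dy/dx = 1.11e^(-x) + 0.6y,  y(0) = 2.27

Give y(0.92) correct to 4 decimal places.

Euler: y_{n+1} = y_n + h·f(x_n, y_n).
x=0.000000, y=2.270000: f=2.472000 → y ← 2.270000 + 0.23·2.472000 = 2.838560
x=0.230000, y=2.838560: f=2.585068 → y ← 2.838560 + 0.23·2.585068 = 3.433126
x=0.460000, y=3.433126: f=2.760600 → y ← 3.433126 + 0.23·2.760600 = 4.068064
x=0.690000, y=4.068064: f=2.997588 → y ← 4.068064 + 0.23·2.997588 = 4.757509
y(0.92) ≈ 4.7575

4.7575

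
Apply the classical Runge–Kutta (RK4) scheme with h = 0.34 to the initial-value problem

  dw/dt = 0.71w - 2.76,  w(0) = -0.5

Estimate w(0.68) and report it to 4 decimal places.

-3.2227

RK4: k1 = f(t_n, w_n); k2 = f(t_n + h/2, w_n + (h/2)·k1); k3 = f(t_n + h/2, w_n + (h/2)·k2); k4 = f(t_n + h, w_n + h·k3); w_{n+1} = w_n + (h/6)·(k1 + 2k2 + 2k3 + k4).
t=0.000000, w=-0.500000:
  k1 = f(0.000000, -0.500000) = -3.115000
  k2 = f(0.170000, -1.029550) = -3.490980
  k3 = f(0.170000, -1.093467) = -3.536361
  k4 = f(0.340000, -1.702363) = -3.968678
  w ← -0.500000 + (0.34/6)·(k1 + 2k2 + 2k3 + k4) = -1.697840
t=0.340000, w=-1.697840:
  k1 = f(0.340000, -1.697840) = -3.965467
  k2 = f(0.510000, -2.371970) = -4.444099
  k3 = f(0.510000, -2.453337) = -4.501869
  k4 = f(0.680000, -3.228476) = -5.052218
  w ← -1.697840 + (0.34/6)·(k1 + 2k2 + 2k3 + k4) = -3.222719
w(0.68) ≈ -3.2227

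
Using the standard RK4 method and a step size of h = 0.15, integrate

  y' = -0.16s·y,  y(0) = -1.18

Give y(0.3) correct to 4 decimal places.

RK4: k1 = f(s_n, y_n); k2 = f(s_n + h/2, y_n + (h/2)·k1); k3 = f(s_n + h/2, y_n + (h/2)·k2); k4 = f(s_n + h, y_n + h·k3); y_{n+1} = y_n + (h/6)·(k1 + 2k2 + 2k3 + k4).
s=0.000000, y=-1.180000:
  k1 = f(0.000000, -1.180000) = 0.000000
  k2 = f(0.075000, -1.180000) = 0.014160
  k3 = f(0.075000, -1.178938) = 0.014147
  k4 = f(0.150000, -1.177878) = 0.028269
  y ← -1.180000 + (0.15/6)·(k1 + 2k2 + 2k3 + k4) = -1.177878
s=0.150000, y=-1.177878:
  k1 = f(0.150000, -1.177878) = 0.028269
  k2 = f(0.225000, -1.175758) = 0.042327
  k3 = f(0.225000, -1.174703) = 0.042289
  k4 = f(0.300000, -1.171535) = 0.056234
  y ← -1.177878 + (0.15/6)·(k1 + 2k2 + 2k3 + k4) = -1.171535
y(0.3) ≈ -1.1715

-1.1715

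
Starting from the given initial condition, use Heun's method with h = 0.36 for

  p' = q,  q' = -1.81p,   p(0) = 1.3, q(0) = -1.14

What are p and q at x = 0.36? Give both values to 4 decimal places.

Heun on (p,q): k1 = f(x_n, state_n); k2 = f(x_n + h, state_n + h·k1); state_{n+1} = state_n + (h/2)·(k1 + k2).
0.000000: (1.300000, -1.140000)
  k1 = (-1.140000, -2.353000)
  predictor → (0.889600, -1.987080)
  k2 = (-1.987080, -1.610176)
  → (0.737126, -1.853372)
(p(0.36), q(0.36)) ≈ (0.7371, -1.8534)

0.7371, -1.8534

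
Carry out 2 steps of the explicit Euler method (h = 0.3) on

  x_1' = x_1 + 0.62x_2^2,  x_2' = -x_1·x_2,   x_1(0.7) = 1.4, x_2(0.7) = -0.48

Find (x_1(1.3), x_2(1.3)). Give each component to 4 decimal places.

2.4361, -0.1228

Euler on (x_1,x_2): x_1_{n+1} = x_1_n + h·x_1', x_2_{n+1} = x_2_n + h·x_2'.
0.700000: (1.400000, -0.480000); f=(1.542848, 0.672000) → (1.862854, -0.278400)
1.000000: (1.862854, -0.278400); f=(1.910908, 0.518619) → (2.436127, -0.122814)
(x_1(1.3), x_2(1.3)) ≈ (2.4361, -0.1228)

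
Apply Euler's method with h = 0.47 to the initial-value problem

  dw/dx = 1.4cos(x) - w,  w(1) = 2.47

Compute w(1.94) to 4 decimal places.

0.9485

Euler: w_{n+1} = w_n + h·f(x_n, w_n).
x=1.000000, w=2.470000: f=-1.713577 → w ← 2.470000 + 0.47·(-1.713577) = 1.664619
x=1.470000, w=1.664619: f=-1.523743 → w ← 1.664619 + 0.47·(-1.523743) = 0.948460
w(1.94) ≈ 0.9485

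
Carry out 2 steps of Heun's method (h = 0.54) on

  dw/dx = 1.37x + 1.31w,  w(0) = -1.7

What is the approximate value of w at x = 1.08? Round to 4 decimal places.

Heun: k1 = f(x_n, w_n); k2 = f(x_n + h, w_n + h·k1); w_{n+1} = w_n + (h/2)·(k1 + k2).
x=0.000000, w=-1.700000:
  k1 = f(0.000000, -1.700000) = -2.227000
  k2 = f(0.540000, -2.902580) = -3.062580
  w ← -1.700000 + (0.54/2)·(-2.227000 + (-3.062580)) = -3.128187
x=0.540000, w=-3.128187:
  k1 = f(0.540000, -3.128187) = -3.358124
  k2 = f(1.080000, -4.941574) = -4.993862
  w ← -3.128187 + (0.54/2)·(-3.358124 + (-4.993862)) = -5.383223
w(1.08) ≈ -5.3832

-5.3832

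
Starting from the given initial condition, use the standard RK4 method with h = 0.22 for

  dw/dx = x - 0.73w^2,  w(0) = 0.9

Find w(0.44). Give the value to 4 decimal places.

0.7809

RK4: k1 = f(x_n, w_n); k2 = f(x_n + h/2, w_n + (h/2)·k1); k3 = f(x_n + h/2, w_n + (h/2)·k2); k4 = f(x_n + h, w_n + h·k3); w_{n+1} = w_n + (h/6)·(k1 + 2k2 + 2k3 + k4).
x=0.000000, w=0.900000:
  k1 = f(0.000000, 0.900000) = -0.591300
  k2 = f(0.110000, 0.834957) = -0.398922
  k3 = f(0.110000, 0.856119) = -0.425046
  k4 = f(0.220000, 0.806490) = -0.254811
  w ← 0.900000 + (0.22/6)·(k1 + 2k2 + 2k3 + k4) = 0.808552
x=0.220000, w=0.808552:
  k1 = f(0.220000, 0.808552) = -0.257242
  k2 = f(0.330000, 0.780255) = -0.114423
  k3 = f(0.330000, 0.795965) = -0.132499
  k4 = f(0.440000, 0.779402) = -0.003451
  w ← 0.808552 + (0.22/6)·(k1 + 2k2 + 2k3 + k4) = 0.780885
w(0.44) ≈ 0.7809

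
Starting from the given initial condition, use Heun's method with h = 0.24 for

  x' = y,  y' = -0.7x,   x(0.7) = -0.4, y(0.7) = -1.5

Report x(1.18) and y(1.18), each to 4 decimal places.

-1.0734, -1.2480

Heun on (x,y): k1 = f(s_n, state_n); k2 = f(s_n + h, state_n + h·k1); state_{n+1} = state_n + (h/2)·(k1 + k2).
0.700000: (-0.400000, -1.500000)
  k1 = (-1.500000, 0.280000)
  predictor → (-0.760000, -1.432800)
  k2 = (-1.432800, 0.532000)
  → (-0.751936, -1.402560)
0.940000: (-0.751936, -1.402560)
  k1 = (-1.402560, 0.526355)
  predictor → (-1.088550, -1.276235)
  k2 = (-1.276235, 0.761985)
  → (-1.073391, -1.247959)
(x(1.18), y(1.18)) ≈ (-1.0734, -1.2480)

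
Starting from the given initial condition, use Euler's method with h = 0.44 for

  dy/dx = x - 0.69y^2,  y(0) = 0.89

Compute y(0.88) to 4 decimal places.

0.7150

Euler: y_{n+1} = y_n + h·f(x_n, y_n).
x=0.000000, y=0.890000: f=-0.546549 → y ← 0.890000 + 0.44·(-0.546549) = 0.649518
x=0.440000, y=0.649518: f=0.148907 → y ← 0.649518 + 0.44·0.148907 = 0.715037
y(0.88) ≈ 0.7150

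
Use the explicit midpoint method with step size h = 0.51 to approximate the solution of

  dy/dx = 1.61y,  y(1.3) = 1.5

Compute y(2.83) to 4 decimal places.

Midpoint: k1 = f(x_n, y_n); k2 = f(x_n + h/2, y_n + (h/2)·k1); y_{n+1} = y_n + h·k2.
x=1.300000, y=1.500000:
  k1 = f(1.300000, 1.500000) = 2.415000
  k2 = f(1.555000, 2.115825) = 3.406478
  y ← 1.500000 + 0.51·3.406478 = 3.237304
x=1.810000, y=3.237304:
  k1 = f(1.810000, 3.237304) = 5.212059
  k2 = f(2.065000, 4.566379) = 7.351870
  y ← 3.237304 + 0.51·7.351870 = 6.986758
x=2.320000, y=6.986758:
  k1 = f(2.320000, 6.986758) = 11.248680
  k2 = f(2.575000, 9.855171) = 15.866825
  y ← 6.986758 + 0.51·15.866825 = 15.078839
y(2.83) ≈ 15.0788

15.0788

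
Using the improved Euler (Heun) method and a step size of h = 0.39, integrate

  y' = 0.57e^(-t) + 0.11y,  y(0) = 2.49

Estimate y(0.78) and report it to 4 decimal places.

3.0420

Heun: k1 = f(t_n, y_n); k2 = f(t_n + h, y_n + h·k1); y_{n+1} = y_n + (h/2)·(k1 + k2).
t=0.000000, y=2.490000:
  k1 = f(0.000000, 2.490000) = 0.843900
  k2 = f(0.390000, 2.819121) = 0.696026
  y ← 2.490000 + (0.39/2)·(0.843900 + 0.696026) = 2.790286
t=0.390000, y=2.790286:
  k1 = f(0.390000, 2.790286) = 0.692854
  k2 = f(0.780000, 3.060499) = 0.597946
  y ← 2.790286 + (0.39/2)·(0.692854 + 0.597946) = 3.041992
y(0.78) ≈ 3.0420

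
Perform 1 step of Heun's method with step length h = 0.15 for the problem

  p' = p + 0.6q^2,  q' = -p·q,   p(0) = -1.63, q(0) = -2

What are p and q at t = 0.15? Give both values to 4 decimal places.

-1.4071, -2.5272

Heun on (p,q): k1 = f(t_n, state_n); k2 = f(t_n + h, state_n + h·k1); state_{n+1} = state_n + (h/2)·(k1 + k2).
0.000000: (-1.630000, -2.000000)
  k1 = (0.770000, -3.260000)
  predictor → (-1.514500, -2.489000)
  k2 = (2.202573, -3.769590)
  → (-1.407057, -2.527219)
(p(0.15), q(0.15)) ≈ (-1.4071, -2.5272)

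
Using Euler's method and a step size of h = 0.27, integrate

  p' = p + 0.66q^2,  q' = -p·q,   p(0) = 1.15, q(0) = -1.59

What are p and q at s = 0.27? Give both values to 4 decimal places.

1.9110, -1.0963

Euler on (p,q): p_{n+1} = p_n + h·p', q_{n+1} = q_n + h·q'.
0.000000: (1.150000, -1.590000); f=(2.818546, 1.828500) → (1.911007, -1.096305)
(p(0.27), q(0.27)) ≈ (1.9110, -1.0963)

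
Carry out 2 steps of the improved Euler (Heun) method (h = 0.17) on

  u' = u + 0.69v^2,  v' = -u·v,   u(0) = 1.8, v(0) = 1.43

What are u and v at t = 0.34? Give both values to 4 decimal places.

Heun on (u,v): k1 = f(t_n, state_n); k2 = f(t_n + h, state_n + h·k1); state_{n+1} = state_n + (h/2)·(k1 + k2).
0.000000: (1.800000, 1.430000)
  k1 = (3.210981, -2.574000)
  predictor → (2.345867, 0.992420)
  k2 = (3.025446, -2.328085)
  → (2.330096, 1.013323)
0.170000: (2.330096, 1.013323)
  k1 = (3.038604, -2.361140)
  predictor → (2.846659, 0.611929)
  k2 = (3.105034, -1.741953)
  → (2.852306, 0.664560)
(u(0.34), v(0.34)) ≈ (2.8523, 0.6646)

2.8523, 0.6646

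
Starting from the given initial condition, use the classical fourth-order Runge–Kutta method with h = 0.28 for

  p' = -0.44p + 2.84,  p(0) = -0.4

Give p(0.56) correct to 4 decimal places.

RK4: k1 = f(s_n, p_n); k2 = f(s_n + h/2, p_n + (h/2)·k1); k3 = f(s_n + h/2, p_n + (h/2)·k2); k4 = f(s_n + h, p_n + h·k3); p_{n+1} = p_n + (h/6)·(k1 + 2k2 + 2k3 + k4).
s=0.000000, p=-0.400000:
  k1 = f(0.000000, -0.400000) = 3.016000
  k2 = f(0.140000, 0.022240) = 2.830214
  k3 = f(0.140000, -0.003770) = 2.841659
  k4 = f(0.280000, 0.395664) = 2.665908
  p ← -0.400000 + (0.28/6)·(k1 + 2k2 + 2k3 + k4) = 0.394531
s=0.280000, p=0.394531:
  k1 = f(0.280000, 0.394531) = 2.666407
  k2 = f(0.420000, 0.767827) = 2.502156
  k3 = f(0.420000, 0.744832) = 2.512274
  k4 = f(0.560000, 1.097967) = 2.356894
  p ← 0.394531 + (0.28/6)·(k1 + 2k2 + 2k3 + k4) = 1.096965
p(0.56) ≈ 1.0970

1.0970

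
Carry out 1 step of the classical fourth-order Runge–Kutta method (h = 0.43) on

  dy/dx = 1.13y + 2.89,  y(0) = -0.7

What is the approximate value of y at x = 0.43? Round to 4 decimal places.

0.4617

RK4: k1 = f(x_n, y_n); k2 = f(x_n + h/2, y_n + (h/2)·k1); k3 = f(x_n + h/2, y_n + (h/2)·k2); k4 = f(x_n + h, y_n + h·k3); y_{n+1} = y_n + (h/6)·(k1 + 2k2 + 2k3 + k4).
x=0.000000, y=-0.700000:
  k1 = f(0.000000, -0.700000) = 2.099000
  k2 = f(0.215000, -0.248715) = 2.608952
  k3 = f(0.215000, -0.139075) = 2.732845
  k4 = f(0.430000, 0.475123) = 3.426889
  y ← -0.700000 + (0.43/6)·(k1 + 2k2 + 2k3 + k4) = 0.461680
y(0.43) ≈ 0.4617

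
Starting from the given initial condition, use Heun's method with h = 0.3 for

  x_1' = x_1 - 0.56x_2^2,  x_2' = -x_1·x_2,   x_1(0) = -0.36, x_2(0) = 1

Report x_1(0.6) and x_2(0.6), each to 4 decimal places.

Heun on (x_1,x_2): k1 = f(x_n, state_n); k2 = f(x_n + h, state_n + h·k1); state_{n+1} = state_n + (h/2)·(k1 + k2).
0.000000: (-0.360000, 1.000000)
  k1 = (-0.920000, 0.360000)
  predictor → (-0.636000, 1.108000)
  k2 = (-1.323492, 0.704688)
  → (-0.696524, 1.159703)
0.300000: (-0.696524, 1.159703)
  k1 = (-1.449674, 0.807761)
  predictor → (-1.131426, 1.402031)
  k2 = (-2.232214, 1.586295)
  → (-1.248807, 1.518812)
(x_1(0.6), x_2(0.6)) ≈ (-1.2488, 1.5188)

-1.2488, 1.5188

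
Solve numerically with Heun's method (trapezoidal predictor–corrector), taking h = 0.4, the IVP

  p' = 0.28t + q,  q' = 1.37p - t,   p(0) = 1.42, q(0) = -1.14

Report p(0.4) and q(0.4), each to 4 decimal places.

Heun on (p,q): k1 = f(t_n, state_n); k2 = f(t_n + h, state_n + h·k1); state_{n+1} = state_n + (h/2)·(k1 + k2).
0.000000: (1.420000, -1.140000)
  k1 = (-1.140000, 1.945400)
  predictor → (0.964000, -0.361840)
  k2 = (-0.249840, 0.920680)
  → (1.142032, -0.566784)
(p(0.4), q(0.4)) ≈ (1.1420, -0.5668)

1.1420, -0.5668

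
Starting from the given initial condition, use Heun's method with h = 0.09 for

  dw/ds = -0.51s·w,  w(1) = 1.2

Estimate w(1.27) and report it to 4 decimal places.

1.0264

Heun: k1 = f(s_n, w_n); k2 = f(s_n + h, w_n + h·k1); w_{n+1} = w_n + (h/2)·(k1 + k2).
s=1.000000, w=1.200000:
  k1 = f(1.000000, 1.200000) = -0.612000
  k2 = f(1.090000, 1.144920) = -0.636461
  w ← 1.200000 + (0.09/2)·(-0.612000 + (-0.636461)) = 1.143819
s=1.090000, w=1.143819:
  k1 = f(1.090000, 1.143819) = -0.635849
  k2 = f(1.180000, 1.086593) = -0.653912
  w ← 1.143819 + (0.09/2)·(-0.635849 + (-0.653912)) = 1.085780
s=1.180000, w=1.085780:
  k1 = f(1.180000, 1.085780) = -0.653422
  k2 = f(1.270000, 1.026972) = -0.665170
  w ← 1.085780 + (0.09/2)·(-0.653422 + (-0.665170)) = 1.026443
w(1.27) ≈ 1.0264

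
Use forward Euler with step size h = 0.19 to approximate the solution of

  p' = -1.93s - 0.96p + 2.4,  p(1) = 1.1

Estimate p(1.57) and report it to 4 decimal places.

0.6269

Euler: p_{n+1} = p_n + h·f(s_n, p_n).
s=1.000000, p=1.100000: f=-0.586000 → p ← 1.100000 + 0.19·(-0.586000) = 0.988660
s=1.190000, p=0.988660: f=-0.845814 → p ← 0.988660 + 0.19·(-0.845814) = 0.827955
s=1.380000, p=0.827955: f=-1.058237 → p ← 0.827955 + 0.19·(-1.058237) = 0.626890
p(1.57) ≈ 0.6269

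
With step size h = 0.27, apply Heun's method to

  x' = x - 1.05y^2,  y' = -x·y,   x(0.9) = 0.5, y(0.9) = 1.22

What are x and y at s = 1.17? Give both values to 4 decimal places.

Heun on (x,y): k1 = f(s_n, state_n); k2 = f(s_n + h, state_n + h·k1); state_{n+1} = state_n + (h/2)·(k1 + k2).
0.900000: (0.500000, 1.220000)
  k1 = (-1.062820, -0.610000)
  predictor → (0.213039, 1.055300)
  k2 = (-0.956302, -0.224820)
  → (0.227418, 1.107299)
(x(1.17), y(1.17)) ≈ (0.2274, 1.1073)

0.2274, 1.1073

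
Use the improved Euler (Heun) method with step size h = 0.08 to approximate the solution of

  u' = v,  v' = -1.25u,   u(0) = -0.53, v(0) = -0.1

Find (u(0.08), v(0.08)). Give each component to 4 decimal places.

Heun on (u,v): k1 = f(t_n, state_n); k2 = f(t_n + h, state_n + h·k1); state_{n+1} = state_n + (h/2)·(k1 + k2).
0.000000: (-0.530000, -0.100000)
  k1 = (-0.100000, 0.662500)
  predictor → (-0.538000, -0.047000)
  k2 = (-0.047000, 0.672500)
  → (-0.535880, -0.046600)
(u(0.08), v(0.08)) ≈ (-0.5359, -0.0466)

-0.5359, -0.0466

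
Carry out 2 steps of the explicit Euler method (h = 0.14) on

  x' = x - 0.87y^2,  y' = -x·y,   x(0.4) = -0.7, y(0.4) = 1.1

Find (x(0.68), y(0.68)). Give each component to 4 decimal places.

-1.2554, 1.3677

Euler on (x,y): x_{n+1} = x_n + h·x', y_{n+1} = y_n + h·y'.
0.400000: (-0.700000, 1.100000); f=(-1.752700, 0.770000) → (-0.945378, 1.207800)
0.540000: (-0.945378, 1.207800); f=(-2.214517, 1.141828) → (-1.255410, 1.367656)
(x(0.68), y(0.68)) ≈ (-1.2554, 1.3677)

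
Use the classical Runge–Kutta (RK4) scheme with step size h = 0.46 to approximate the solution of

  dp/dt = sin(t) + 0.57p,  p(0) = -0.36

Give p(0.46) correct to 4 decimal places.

-0.3542

RK4: k1 = f(t_n, p_n); k2 = f(t_n + h/2, p_n + (h/2)·k1); k3 = f(t_n + h/2, p_n + (h/2)·k2); k4 = f(t_n + h, p_n + h·k3); p_{n+1} = p_n + (h/6)·(k1 + 2k2 + 2k3 + k4).
t=0.000000, p=-0.360000:
  k1 = f(0.000000, -0.360000) = -0.205200
  k2 = f(0.230000, -0.407196) = -0.004124
  k3 = f(0.230000, -0.360949) = 0.022237
  k4 = f(0.460000, -0.349771) = 0.244579
  p ← -0.360000 + (0.46/6)·(k1 + 2k2 + 2k3 + k4) = -0.354204
p(0.46) ≈ -0.3542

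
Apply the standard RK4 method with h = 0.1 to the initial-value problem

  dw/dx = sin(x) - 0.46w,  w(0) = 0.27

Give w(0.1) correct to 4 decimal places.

RK4: k1 = f(x_n, w_n); k2 = f(x_n + h/2, w_n + (h/2)·k1); k3 = f(x_n + h/2, w_n + (h/2)·k2); k4 = f(x_n + h, w_n + h·k3); w_{n+1} = w_n + (h/6)·(k1 + 2k2 + 2k3 + k4).
x=0.000000, w=0.270000:
  k1 = f(0.000000, 0.270000) = -0.124200
  k2 = f(0.050000, 0.263790) = -0.071364
  k3 = f(0.050000, 0.266432) = -0.072579
  k4 = f(0.100000, 0.262742) = -0.021028
  w ← 0.270000 + (0.1/6)·(k1 + 2k2 + 2k3 + k4) = 0.262781
w(0.1) ≈ 0.2628

0.2628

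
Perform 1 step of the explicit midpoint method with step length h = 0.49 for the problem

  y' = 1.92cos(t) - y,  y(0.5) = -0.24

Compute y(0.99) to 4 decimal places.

Midpoint: k1 = f(t_n, y_n); k2 = f(t_n + h/2, y_n + (h/2)·k1); y_{n+1} = y_n + h·k2.
t=0.500000, y=-0.240000:
  k1 = f(0.500000, -0.240000) = 1.924959
  k2 = f(0.745000, 0.231615) = 1.179754
  y ← -0.240000 + 0.49·1.179754 = 0.338079
y(0.99) ≈ 0.3381

0.3381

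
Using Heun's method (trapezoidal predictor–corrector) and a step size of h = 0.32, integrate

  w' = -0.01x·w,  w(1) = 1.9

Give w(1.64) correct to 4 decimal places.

Heun: k1 = f(x_n, w_n); k2 = f(x_n + h, w_n + h·k1); w_{n+1} = w_n + (h/2)·(k1 + k2).
x=1.000000, w=1.900000:
  k1 = f(1.000000, 1.900000) = -0.019000
  k2 = f(1.320000, 1.893920) = -0.025000
  w ← 1.900000 + (0.32/2)·(-0.019000 + (-0.025000)) = 1.892960
x=1.320000, w=1.892960:
  k1 = f(1.320000, 1.892960) = -0.024987
  k2 = f(1.640000, 1.884964) = -0.030913
  w ← 1.892960 + (0.32/2)·(-0.024987 + (-0.030913)) = 1.884016
w(1.64) ≈ 1.8840

1.8840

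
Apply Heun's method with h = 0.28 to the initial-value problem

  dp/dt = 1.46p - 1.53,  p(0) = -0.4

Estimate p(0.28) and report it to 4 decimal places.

-1.1129

Heun: k1 = f(t_n, p_n); k2 = f(t_n + h, p_n + h·k1); p_{n+1} = p_n + (h/2)·(k1 + k2).
t=0.000000, p=-0.400000:
  k1 = f(0.000000, -0.400000) = -2.114000
  k2 = f(0.280000, -0.991920) = -2.978203
  p ← -0.400000 + (0.28/2)·(-2.114000 + (-2.978203)) = -1.112908
p(0.28) ≈ -1.1129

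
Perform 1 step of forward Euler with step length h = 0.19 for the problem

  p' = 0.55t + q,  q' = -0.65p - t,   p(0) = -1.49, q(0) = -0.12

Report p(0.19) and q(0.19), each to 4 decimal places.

Euler on (p,q): p_{n+1} = p_n + h·p', q_{n+1} = q_n + h·q'.
0.000000: (-1.490000, -0.120000); f=(-0.120000, 0.968500) → (-1.512800, 0.064015)
(p(0.19), q(0.19)) ≈ (-1.5128, 0.0640)

-1.5128, 0.0640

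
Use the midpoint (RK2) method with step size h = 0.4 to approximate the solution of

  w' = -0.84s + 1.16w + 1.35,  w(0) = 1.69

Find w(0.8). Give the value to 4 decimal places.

5.5469

Midpoint: k1 = f(s_n, w_n); k2 = f(s_n + h/2, w_n + (h/2)·k1); w_{n+1} = w_n + h·k2.
s=0.000000, w=1.690000:
  k1 = f(0.000000, 1.690000) = 3.310400
  k2 = f(0.200000, 2.352080) = 3.910413
  w ← 1.690000 + 0.4·3.910413 = 3.254165
s=0.400000, w=3.254165:
  k1 = f(0.400000, 3.254165) = 4.788832
  k2 = f(0.600000, 4.211931) = 5.731840
  w ← 3.254165 + 0.4·5.731840 = 5.546901
w(0.8) ≈ 5.5469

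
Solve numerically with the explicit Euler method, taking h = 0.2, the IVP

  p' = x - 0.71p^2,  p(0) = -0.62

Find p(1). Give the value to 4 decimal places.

Euler: p_{n+1} = p_n + h·f(x_n, p_n).
x=0.000000, p=-0.620000: f=-0.272924 → p ← -0.620000 + 0.2·(-0.272924) = -0.674585
x=0.200000, p=-0.674585: f=-0.123096 → p ← -0.674585 + 0.2·(-0.123096) = -0.699204
x=0.400000, p=-0.699204: f=0.052891 → p ← -0.699204 + 0.2·0.052891 = -0.688626
x=0.600000, p=-0.688626: f=0.263314 → p ← -0.688626 + 0.2·0.263314 = -0.635963
x=0.800000, p=-0.635963: f=0.512841 → p ← -0.635963 + 0.2·0.512841 = -0.533395
p(1) ≈ -0.5334

-0.5334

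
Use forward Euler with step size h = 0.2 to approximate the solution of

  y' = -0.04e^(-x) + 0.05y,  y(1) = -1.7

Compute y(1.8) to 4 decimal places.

Euler: y_{n+1} = y_n + h·f(x_n, y_n).
x=1.000000, y=-1.700000: f=-0.099715 → y ← -1.700000 + 0.2·(-0.099715) = -1.719943
x=1.200000, y=-1.719943: f=-0.098045 → y ← -1.719943 + 0.2·(-0.098045) = -1.739552
x=1.400000, y=-1.739552: f=-0.096841 → y ← -1.739552 + 0.2·(-0.096841) = -1.758920
x=1.600000, y=-1.758920: f=-0.096022 → y ← -1.758920 + 0.2·(-0.096022) = -1.778125
y(1.8) ≈ -1.7781

-1.7781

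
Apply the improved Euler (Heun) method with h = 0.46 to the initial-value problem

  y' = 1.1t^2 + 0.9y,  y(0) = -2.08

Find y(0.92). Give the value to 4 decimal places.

-4.3080

Heun: k1 = f(t_n, y_n); k2 = f(t_n + h, y_n + h·k1); y_{n+1} = y_n + (h/2)·(k1 + k2).
t=0.000000, y=-2.080000:
  k1 = f(0.000000, -2.080000) = -1.872000
  k2 = f(0.460000, -2.941120) = -2.414248
  y ← -2.080000 + (0.46/2)·(-1.872000 + (-2.414248)) = -3.065837
t=0.460000, y=-3.065837:
  k1 = f(0.460000, -3.065837) = -2.526493
  k2 = f(0.920000, -4.228024) = -2.874182
  y ← -3.065837 + (0.46/2)·(-2.526493 + (-2.874182)) = -4.307992
y(0.92) ≈ -4.3080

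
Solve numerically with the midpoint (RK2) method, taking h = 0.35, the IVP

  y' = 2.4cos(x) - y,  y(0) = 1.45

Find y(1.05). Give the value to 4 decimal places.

1.7106

Midpoint: k1 = f(x_n, y_n); k2 = f(x_n + h/2, y_n + (h/2)·k1); y_{n+1} = y_n + h·k2.
x=0.000000, y=1.450000:
  k1 = f(0.000000, 1.450000) = 0.950000
  k2 = f(0.175000, 1.616250) = 0.747094
  y ← 1.450000 + 0.35·0.747094 = 1.711483
x=0.350000, y=1.711483:
  k1 = f(0.350000, 1.711483) = 0.543012
  k2 = f(0.525000, 1.806510) = 0.270268
  y ← 1.711483 + 0.35·0.270268 = 1.806076
x=0.700000, y=1.806076:
  k1 = f(0.700000, 1.806076) = 0.029545
  k2 = f(0.875000, 1.811247) = -0.272854
  y ← 1.806076 + 0.35·(-0.272854) = 1.710577
y(1.05) ≈ 1.7106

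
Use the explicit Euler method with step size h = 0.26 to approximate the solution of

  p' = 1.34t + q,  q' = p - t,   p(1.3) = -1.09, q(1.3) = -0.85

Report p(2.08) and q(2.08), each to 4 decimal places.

-0.6091, -2.7546

Euler on (p,q): p_{n+1} = p_n + h·p', q_{n+1} = q_n + h·q'.
1.300000: (-1.090000, -0.850000); f=(0.892000, -2.390000) → (-0.858080, -1.471400)
1.560000: (-0.858080, -1.471400); f=(0.619000, -2.418080) → (-0.697140, -2.100101)
1.820000: (-0.697140, -2.100101); f=(0.338699, -2.517140) → (-0.609078, -2.754557)
(p(2.08), q(2.08)) ≈ (-0.6091, -2.7546)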